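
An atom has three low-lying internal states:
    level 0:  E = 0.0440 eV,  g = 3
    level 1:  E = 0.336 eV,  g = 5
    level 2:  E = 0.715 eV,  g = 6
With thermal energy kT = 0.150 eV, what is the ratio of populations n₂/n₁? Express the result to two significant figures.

0.096

n₂/n₁ = (g₂/g₁) exp[−(E₂−E₁)/kT] = (6/5) × exp(−(0.379 eV)/(0.150 eV)) = (6/5) × exp(-2.527) = 0.096.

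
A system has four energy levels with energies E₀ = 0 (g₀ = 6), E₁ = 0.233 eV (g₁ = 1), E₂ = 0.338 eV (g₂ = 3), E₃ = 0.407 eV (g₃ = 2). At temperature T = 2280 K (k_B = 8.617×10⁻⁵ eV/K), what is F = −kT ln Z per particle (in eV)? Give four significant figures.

k_BT = 8.617×10⁻⁵ × 2280 K = 0.196468 eV.
Eᵢ/kT = 0, 1.18594, 1.72038, 2.07158.
Z = Σ gᵢe^(−Eᵢ/kT) = 6·e^(−0) + 1·e^(−1.18594) + 3·e^(−1.72038) + 2·e^(−2.07158) = 6.00000 + 0.305459 + 0.536994 + 0.251973 = 7.09443.
F = −kT ln Z = −0.196468 × ln(7.09443) = −0.196468 × 1.95931 = -0.3849 eV.

-0.3849 eV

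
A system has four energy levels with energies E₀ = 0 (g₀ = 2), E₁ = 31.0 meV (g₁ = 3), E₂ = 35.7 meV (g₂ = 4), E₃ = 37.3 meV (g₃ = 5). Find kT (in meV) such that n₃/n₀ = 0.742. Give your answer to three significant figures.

n₃/n₀ = (g₃/g₀) exp[−(E₃−E₀)/kT] = 0.742.
⇒ (E₃−E₀)/kT = ln((5/2)/0.742) = ln(3.3693) = 1.2147.
kT = 37.3 meV / 1.2147 = 30.7 meV.

30.7 meV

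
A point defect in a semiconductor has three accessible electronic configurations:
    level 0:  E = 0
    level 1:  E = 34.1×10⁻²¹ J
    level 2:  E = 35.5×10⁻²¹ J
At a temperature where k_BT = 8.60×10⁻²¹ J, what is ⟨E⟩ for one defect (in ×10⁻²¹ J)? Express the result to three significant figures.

Eᵢ/kT = 0, 3.9651, 4.1279.
Z = Σ e^(−Eᵢ/kT) = e^(−0) + e^(−3.9651) + e^(−4.1279) = 1.0000 + 0.018966 + 0.016117 = 1.0351.
⟨E⟩ = Σ Eᵢ e^(−Eᵢ/kT) / Z = (0·1.0000 + 34.1·0.018966 + 35.5·0.016117) / 1.0351 = 1.18 ×10⁻²¹ J.

1.18 ×10⁻²¹ J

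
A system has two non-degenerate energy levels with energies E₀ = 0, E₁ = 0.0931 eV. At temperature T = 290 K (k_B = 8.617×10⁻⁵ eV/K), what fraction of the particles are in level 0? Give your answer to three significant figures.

k_BT = 8.617×10⁻⁵ × 290 K = 0.024989 eV.
Eᵢ/kT = 0, 3.7256.
Z = Σ e^(−Eᵢ/kT) = e^(−0) + e^(−3.7256) = 1.0000 + 0.024099 = 1.0241.
P₀ = e^(−E₀/kT) / Z = 1.0000/1.0241 = 0.976.

0.976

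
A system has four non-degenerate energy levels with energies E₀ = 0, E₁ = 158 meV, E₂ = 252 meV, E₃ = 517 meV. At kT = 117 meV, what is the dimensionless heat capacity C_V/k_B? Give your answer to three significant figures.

Eᵢ/kT = 0, 1.3504, 2.1538, 4.4188.
Z = Σ e^(−Eᵢ/kT) = e^(−0) + e^(−1.3504) + e^(−2.1538) + e^(−4.4188) = 1.0000 + 0.25914 + 0.11604 + 0.012049 = 1.3872.
⟨E⟩ = 55.086 meV, ⟨E²⟩ = 12297 meV².
C_V/k_B = (⟨E²⟩ − ⟨E⟩²)/(kT)² = (12297 − 3034.5)/13689 = 0.677.

0.677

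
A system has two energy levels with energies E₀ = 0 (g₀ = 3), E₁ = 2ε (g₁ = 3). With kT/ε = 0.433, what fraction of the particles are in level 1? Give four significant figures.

Eᵢ/kT = 0, 4.61894.
Z = Σ gᵢe^(−Eᵢ/kT) = 3·e^(−0) + 3·e^(−4.61894) = 3.00000 + 0.0295897 = 3.02959.
P₁ = g₁ e^(−E₁/kT) / Z = 0.0295897/3.02959 = 0.009767.

0.009767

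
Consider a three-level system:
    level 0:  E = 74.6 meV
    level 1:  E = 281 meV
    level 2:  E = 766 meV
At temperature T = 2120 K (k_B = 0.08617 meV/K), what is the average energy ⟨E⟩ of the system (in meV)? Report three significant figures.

136 meV

k_BT = 0.08617 × 2120 K = 182.68 meV.
Eᵢ/kT = 0.40836, 1.5382, 4.1931.
Z = Σ e^(−Eᵢ/kT) = e^(−0.40836) + e^(−1.5382) + e^(−4.1931) = 0.66474 + 0.21477 + 0.015099 = 0.89461.
⟨E⟩ = Σ Eᵢ e^(−Eᵢ/kT) / Z = (74.6·0.66474 + 281·0.21477 + 766·0.015099) / 0.89461 = 136 meV.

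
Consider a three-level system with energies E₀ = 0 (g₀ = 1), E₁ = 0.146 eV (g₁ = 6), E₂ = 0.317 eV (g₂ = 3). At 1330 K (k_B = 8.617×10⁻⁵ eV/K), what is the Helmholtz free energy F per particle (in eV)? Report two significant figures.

k_BT = 8.617×10⁻⁵ × 1330 K = 0.1146 eV.
Eᵢ/kT = 0, 1.274, 2.766.
Z = Σ gᵢe^(−Eᵢ/kT) = 1·e^(−0) + 6·e^(−1.274) + 3·e^(−2.766) = 1.000 + 1.678 + 0.1887 = 2.867.
F = −kT ln Z = −0.1146 × ln(2.867) = −0.1146 × 1.053 = -0.12 eV.

-0.12 eV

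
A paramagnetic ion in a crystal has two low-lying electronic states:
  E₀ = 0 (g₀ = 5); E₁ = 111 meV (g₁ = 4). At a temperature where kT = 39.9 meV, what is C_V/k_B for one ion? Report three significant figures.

0.348

Eᵢ/kT = 0, 2.7820.
Z = Σ gᵢe^(−Eᵢ/kT) = 5·e^(−0) + 4·e^(−2.7820) = 5.0000 + 0.24766 = 5.2477.
⟨E⟩ = 5.2385 meV, ⟨E²⟩ = 581.48 meV².
C_V/k_B = (⟨E²⟩ − ⟨E⟩²)/(kT)² = (581.48 − 27.442)/1592.0 = 0.348.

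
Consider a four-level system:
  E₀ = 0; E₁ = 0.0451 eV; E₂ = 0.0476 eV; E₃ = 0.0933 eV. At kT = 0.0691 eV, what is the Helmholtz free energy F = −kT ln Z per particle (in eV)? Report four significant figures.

-0.05701 eV

Eᵢ/kT = 0, 0.652677, 0.688857, 1.35022.
Z = Σ e^(−Eᵢ/kT) = e^(−0) + e^(−0.652677) + e^(−0.688857) + e^(−1.35022) = 1.00000 + 0.520650 + 0.502150 + 0.259183 = 2.28198.
F = −kT ln Z = −0.0691 × ln(2.28198) = −0.0691 × 0.825043 = -0.05701 eV.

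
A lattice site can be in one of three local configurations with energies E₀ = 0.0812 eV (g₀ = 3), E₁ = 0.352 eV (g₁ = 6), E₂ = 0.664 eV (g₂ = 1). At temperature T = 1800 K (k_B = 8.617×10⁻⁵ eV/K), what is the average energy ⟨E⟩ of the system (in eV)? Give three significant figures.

0.154 eV

k_BT = 8.617×10⁻⁵ × 1800 K = 0.15511 eV.
Eᵢ/kT = 0.52350, 2.2694, 4.2808.
Z = Σ gᵢe^(−Eᵢ/kT) = 3·e^(−0.52350) + 6·e^(−2.2694) + 1·e^(−4.2808) = 1.7773 + 0.62025 + 0.013832 = 2.4114.
⟨E⟩ = Σ Eᵢ gᵢe^(−Eᵢ/kT) / Z = (0.0812·1.7773 + 0.352·0.62025 + 0.664·0.013832) / 2.4114 = 0.154 eV.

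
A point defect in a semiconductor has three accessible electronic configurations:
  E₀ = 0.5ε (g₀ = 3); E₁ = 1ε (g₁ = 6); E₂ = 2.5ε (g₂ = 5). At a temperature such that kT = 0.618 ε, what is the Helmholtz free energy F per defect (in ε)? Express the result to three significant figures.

Eᵢ/kT = 0.80906, 1.6181, 4.0453.
Z = Σ gᵢe^(−Eᵢ/kT) = 3·e^(−0.80906) + 6·e^(−1.6181) + 5·e^(−4.0453) = 1.3358 + 1.1897 + 0.087522 = 2.6130.
F = −kT ln Z = −0.618 × ln(2.6130) = −0.618 × 0.96050 = -0.594 ε.

-0.594 ε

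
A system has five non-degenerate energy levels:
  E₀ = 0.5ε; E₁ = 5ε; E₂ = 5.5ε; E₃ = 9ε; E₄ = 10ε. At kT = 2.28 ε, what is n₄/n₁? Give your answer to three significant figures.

0.112

n₄/n₁ = exp[−(E₄−E₁)/kT] = exp(−(5ε)/(2.28ε)) = exp(-2.1930) = 0.112.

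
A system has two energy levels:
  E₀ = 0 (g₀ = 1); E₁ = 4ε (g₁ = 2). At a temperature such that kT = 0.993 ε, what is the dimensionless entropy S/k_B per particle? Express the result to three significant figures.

0.174

Eᵢ/kT = 0, 4.0282.
Z = Σ gᵢe^(−Eᵢ/kT) = 1·e^(−0) + 2·e^(−4.0282) = 1.0000 + 0.035613 = 1.0356.
⟨E⟩ = Σ EᵢPᵢ = 0.13756 ε.
S/k_B = ln Z + ⟨E⟩/kT = ln(1.0356) + 0.13756/0.993 = 0.034981 + 0.13853 = 0.174.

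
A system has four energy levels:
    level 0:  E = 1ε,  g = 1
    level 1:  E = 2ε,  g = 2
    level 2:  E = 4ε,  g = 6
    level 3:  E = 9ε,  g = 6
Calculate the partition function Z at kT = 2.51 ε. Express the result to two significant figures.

Eᵢ/kT = 0.3984, 0.7968, 1.594, 3.586.
Z = Σ gᵢe^(−Eᵢ/kT) = 1·e^(−0.3984) + 2·e^(−0.7968) + 6·e^(−1.594) + 6·e^(−3.586) = 0.6714 + 0.9015 + 1.219 + 0.1663 = 2.958.

Z = 3.0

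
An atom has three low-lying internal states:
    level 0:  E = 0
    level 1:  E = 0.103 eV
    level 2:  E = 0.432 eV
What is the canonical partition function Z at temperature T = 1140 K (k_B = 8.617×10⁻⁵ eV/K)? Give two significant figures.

Z = 1.4

k_BT = 8.617×10⁻⁵ × 1140 K = 0.09823 eV.
Eᵢ/kT = 0, 1.049, 4.398.
Z = Σ e^(−Eᵢ/kT) = e^(−0) + e^(−1.049) + e^(−4.398) = 1.000 + 0.3503 + 0.01230 = 1.363.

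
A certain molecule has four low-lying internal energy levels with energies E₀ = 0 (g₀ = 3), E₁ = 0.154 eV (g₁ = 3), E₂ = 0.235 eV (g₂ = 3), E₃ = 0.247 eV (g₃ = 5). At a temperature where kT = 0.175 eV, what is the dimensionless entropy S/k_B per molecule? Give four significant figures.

Eᵢ/kT = 0, 0.880000, 1.34286, 1.41143.
Z = Σ gᵢe^(−Eᵢ/kT) = 3·e^(−0) + 3·e^(−0.880000) + 3·e^(−1.34286) + 5·e^(−1.41143) = 3.00000 + 1.24435 + 0.783294 + 1.21897 = 6.24661.
⟨E⟩ = Σ EᵢPᵢ = 0.108345 eV.
S/k_B = ln Z + ⟨E⟩/kT = ln(6.24661) + 0.108345/0.175 = 1.83204 + 0.619114 = 2.451.

2.451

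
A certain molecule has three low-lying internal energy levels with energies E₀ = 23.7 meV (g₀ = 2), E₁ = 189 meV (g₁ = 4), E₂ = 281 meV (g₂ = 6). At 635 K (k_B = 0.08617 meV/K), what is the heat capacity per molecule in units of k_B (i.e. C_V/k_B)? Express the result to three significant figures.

k_BT = 0.08617 × 635 K = 54.718 meV.
Eᵢ/kT = 0.43313, 3.4541, 5.1354.
Z = Σ gᵢe^(−Eᵢ/kT) = 2·e^(−0.43313) + 4·e^(−3.4541) + 6·e^(−5.1354) = 1.2970 + 0.12646 + 0.035308 = 1.4588.
⟨E⟩ = 44.257 meV, ⟨E²⟩ = 5507.1 meV².
C_V/k_B = (⟨E²⟩ − ⟨E⟩²)/(kT)² = (5507.1 − 1958.7)/2994.1 = 1.19.

1.19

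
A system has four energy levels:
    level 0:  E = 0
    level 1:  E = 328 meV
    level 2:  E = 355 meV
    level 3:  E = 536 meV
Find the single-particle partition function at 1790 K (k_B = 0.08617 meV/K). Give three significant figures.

k_BT = 0.08617 × 1790 K = 154.24 meV.
Eᵢ/kT = 0, 2.1266, 2.3016, 3.4751.
Z = Σ e^(−Eᵢ/kT) = e^(−0) + e^(−2.1266) + e^(−2.3016) + e^(−3.4751) = 1.0000 + 0.11924 + 0.10010 + 0.030959 = 1.2503.

Z = 1.25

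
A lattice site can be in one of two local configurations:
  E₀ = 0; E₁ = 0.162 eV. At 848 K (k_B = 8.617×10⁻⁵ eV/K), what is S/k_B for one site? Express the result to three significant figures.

k_BT = 8.617×10⁻⁵ × 848 K = 0.073072 eV.
Eᵢ/kT = 0, 2.2170.
Z = Σ e^(−Eᵢ/kT) = e^(−0) + e^(−2.2170) = 1.0000 + 0.10894 = 1.1089.
⟨E⟩ = Σ EᵢPᵢ = 0.015915 eV.
S/k_B = ln Z + ⟨E⟩/kT = ln(1.1089) + 0.015915/0.073072 = 0.10337 + 0.21780 = 0.321.

0.321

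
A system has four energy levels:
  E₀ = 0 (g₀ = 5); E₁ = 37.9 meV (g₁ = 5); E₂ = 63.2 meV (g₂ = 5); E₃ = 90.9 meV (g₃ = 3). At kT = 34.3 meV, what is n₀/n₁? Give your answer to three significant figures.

n₀/n₁ = (g₀/g₁) exp[−(E₀−E₁)/kT] = (5/5) × exp(−(-37.9 meV)/(34.3 meV)) = (5/5) × exp(1.1050) = 3.02.

3.02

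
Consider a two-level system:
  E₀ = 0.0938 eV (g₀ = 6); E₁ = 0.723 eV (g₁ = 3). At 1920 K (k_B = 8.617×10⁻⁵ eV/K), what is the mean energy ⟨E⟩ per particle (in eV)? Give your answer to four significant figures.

0.1007 eV

k_BT = 8.617×10⁻⁵ × 1920 K = 0.165446 eV.
Eᵢ/kT = 0.566952, 4.37001.
Z = Σ gᵢe^(−Eᵢ/kT) = 6·e^(−0.566952) + 3·e^(−4.37001) = 3.40351 + 0.0379533 = 3.44146.
⟨E⟩ = Σ Eᵢ gᵢe^(−Eᵢ/kT) / Z = (0.0938·3.40351 + 0.723·0.0379533) / 3.44146 = 0.1007 eV.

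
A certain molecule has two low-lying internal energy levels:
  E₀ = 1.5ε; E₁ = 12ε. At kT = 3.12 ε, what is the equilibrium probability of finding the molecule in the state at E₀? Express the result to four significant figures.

Eᵢ/kT = 0.480769, 3.84615.
Z = Σ e^(−Eᵢ/kT) = e^(−0.480769) + e^(−3.84615) = 0.618308 + 0.0213618 = 0.639670.
P₀ = e^(−E₀/kT) / Z = 0.618308/0.639670 = 0.9666.

0.9666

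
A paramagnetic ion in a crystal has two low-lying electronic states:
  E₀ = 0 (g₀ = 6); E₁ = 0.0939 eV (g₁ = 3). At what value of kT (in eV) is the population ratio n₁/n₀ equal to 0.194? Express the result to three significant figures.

0.0992 eV

n₁/n₀ = (g₁/g₀) exp[−(E₁−E₀)/kT] = 0.194.
⇒ (E₁−E₀)/kT = ln((3/6)/0.194) = ln(2.5773) = 0.94674.
kT = 0.0939 eV / 0.94674 = 0.0992 eV.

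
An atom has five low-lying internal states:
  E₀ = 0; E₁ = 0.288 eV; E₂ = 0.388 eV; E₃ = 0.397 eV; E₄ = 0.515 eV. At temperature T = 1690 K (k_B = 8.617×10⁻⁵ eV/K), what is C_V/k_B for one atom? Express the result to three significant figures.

k_BT = 8.617×10⁻⁵ × 1690 K = 0.14563 eV.
Eᵢ/kT = 0, 1.9776, 2.6643, 2.7261, 3.5364.
Z = Σ e^(−Eᵢ/kT) = e^(−0) + e^(−1.9776) + e^(−2.6643) + e^(−2.7261) + e^(−3.5364) = 1.0000 + 0.13840 + 0.069648 + 0.065474 + 0.029118 = 1.3026.
⟨E⟩ = 0.082813 eV, ⟨E²⟩ = 0.030713 eV².
C_V/k_B = (⟨E²⟩ − ⟨E⟩²)/(kT)² = (0.030713 − 0.0068580)/0.021208 = 1.12.

1.12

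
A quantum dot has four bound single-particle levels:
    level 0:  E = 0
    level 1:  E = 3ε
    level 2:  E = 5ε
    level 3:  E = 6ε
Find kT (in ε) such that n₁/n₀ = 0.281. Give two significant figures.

2.4 ε

n₁/n₀ = exp[−(E₁−E₀)/kT] = 0.281.
⇒ (E₁−E₀)/kT = ln(1/0.281) = ln(3.559) = 1.269.
kT = 3ε / 1.269 = 2.4 ε.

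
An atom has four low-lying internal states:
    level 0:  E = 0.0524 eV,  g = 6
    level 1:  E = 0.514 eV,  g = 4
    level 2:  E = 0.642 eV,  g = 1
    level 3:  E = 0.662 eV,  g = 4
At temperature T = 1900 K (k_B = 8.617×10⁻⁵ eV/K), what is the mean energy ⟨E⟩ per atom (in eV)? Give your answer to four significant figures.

k_BT = 8.617×10⁻⁵ × 1900 K = 0.163723 eV.
Eᵢ/kT = 0.320053, 3.13945, 3.92126, 4.04341.
Z = Σ gᵢe^(−Eᵢ/kT) = 6·e^(−0.320053) + 4·e^(−3.13945) + 1·e^(−3.92126) + 4·e^(−4.04341) = 4.35666 + 0.173226 + 0.0198161 + 0.0701503 = 4.61985.
⟨E⟩ = Σ Eᵢ gᵢe^(−Eᵢ/kT) / Z = (0.0524·4.35666 + 0.514·0.173226 + 0.642·0.0198161 + 0.662·0.0701503) / 4.61985 = 0.08149 eV.

0.08149 eV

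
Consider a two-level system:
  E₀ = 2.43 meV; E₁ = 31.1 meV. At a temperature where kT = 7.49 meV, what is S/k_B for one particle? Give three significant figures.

Eᵢ/kT = 0.32443, 4.1522.
Z = Σ e^(−Eᵢ/kT) = e^(−0.32443) + e^(−4.1522) = 0.72294 + 0.015730 = 0.73867.
⟨E⟩ = Σ EᵢPᵢ = 3.0405 meV.
S/k_B = ln Z + ⟨E⟩/kT = ln(0.73867) + 3.0405/7.49 = -0.30290 + 0.40594 = 0.103.

0.103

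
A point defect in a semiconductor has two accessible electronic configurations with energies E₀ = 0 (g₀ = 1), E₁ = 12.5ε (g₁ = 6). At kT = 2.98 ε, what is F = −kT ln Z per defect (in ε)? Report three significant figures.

Eᵢ/kT = 0, 4.1946.
Z = Σ gᵢe^(−Eᵢ/kT) = 1·e^(−0) + 6·e^(−4.1946) = 1.0000 + 0.090461 = 1.0905.
F = −kT ln Z = −2.98 × ln(1.0905) = −2.98 × 0.086636 = -0.258 ε.

-0.258 ε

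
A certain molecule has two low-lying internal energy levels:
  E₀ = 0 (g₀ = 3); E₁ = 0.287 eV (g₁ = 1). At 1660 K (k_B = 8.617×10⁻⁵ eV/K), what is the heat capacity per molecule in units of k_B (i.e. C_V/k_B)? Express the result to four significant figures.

0.1653

k_BT = 8.617×10⁻⁵ × 1660 K = 0.143042 eV.
Eᵢ/kT = 0, 2.00640.
Z = Σ gᵢe^(−Eᵢ/kT) = 3·e^(−0) + 1·e^(−2.00640) = 3.00000 + 0.134472 = 3.13447.
⟨E⟩ = 0.0123126 eV, ⟨E²⟩ = 0.00353372 eV².
C_V/k_B = (⟨E²⟩ − ⟨E⟩²)/(kT)² = (0.00353372 − 0.000151600)/0.0204610 = 0.1653.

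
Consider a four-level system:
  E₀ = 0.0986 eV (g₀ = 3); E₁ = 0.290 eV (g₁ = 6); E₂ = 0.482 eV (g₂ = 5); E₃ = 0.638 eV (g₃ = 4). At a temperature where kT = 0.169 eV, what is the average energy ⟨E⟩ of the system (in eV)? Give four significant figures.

0.2156 eV

Eᵢ/kT = 0.583432, 1.71598, 2.85207, 3.77515.
Z = Σ gᵢe^(−Eᵢ/kT) = 3·e^(−0.583432) + 6·e^(−1.71598) + 5·e^(−2.85207) + 4·e^(−3.77515) = 1.67394 + 1.07872 + 0.288624 + 0.0917346 = 3.13302.
⟨E⟩ = Σ Eᵢ gᵢe^(−Eᵢ/kT) / Z = (0.0986·1.67394 + 0.290·1.07872 + 0.482·0.288624 + 0.638·0.0917346) / 3.13302 = 0.2156 eV.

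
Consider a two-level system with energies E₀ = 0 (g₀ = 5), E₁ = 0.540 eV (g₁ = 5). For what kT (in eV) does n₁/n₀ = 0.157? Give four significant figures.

0.2917 eV

n₁/n₀ = (g₁/g₀) exp[−(E₁−E₀)/kT] = 0.157.
⇒ (E₁−E₀)/kT = ln((5/5)/0.157) = ln(6.36943) = 1.85151.
kT = 0.540 eV / 1.85151 = 0.2917 eV.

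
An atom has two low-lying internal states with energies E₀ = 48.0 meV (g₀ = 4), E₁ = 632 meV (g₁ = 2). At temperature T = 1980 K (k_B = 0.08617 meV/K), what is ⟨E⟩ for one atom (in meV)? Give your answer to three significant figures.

k_BT = 0.08617 × 1980 K = 170.62 meV.
Eᵢ/kT = 0.28133, 3.7041.
Z = Σ gᵢe^(−Eᵢ/kT) = 4·e^(−0.28133) + 2·e^(−3.7041) = 3.0191 + 0.049245 = 3.0683.
⟨E⟩ = Σ Eᵢ gᵢe^(−Eᵢ/kT) / Z = (48.0·3.0191 + 632·0.049245) / 3.0683 = 57.4 meV.

57.4 meV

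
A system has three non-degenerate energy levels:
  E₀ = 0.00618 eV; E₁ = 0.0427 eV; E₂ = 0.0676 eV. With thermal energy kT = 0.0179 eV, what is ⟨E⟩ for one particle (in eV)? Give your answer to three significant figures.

Eᵢ/kT = 0.34525, 2.3855, 3.7765.
Z = Σ e^(−Eᵢ/kT) = e^(−0.34525) + e^(−2.3855) + e^(−3.7765) = 0.70804 + 0.092043 + 0.022903 = 0.82299.
⟨E⟩ = Σ Eᵢ e^(−Eᵢ/kT) / Z = (0.00618·0.70804 + 0.0427·0.092043 + 0.0676·0.022903) / 0.82299 = 0.0120 eV.

0.0120 eV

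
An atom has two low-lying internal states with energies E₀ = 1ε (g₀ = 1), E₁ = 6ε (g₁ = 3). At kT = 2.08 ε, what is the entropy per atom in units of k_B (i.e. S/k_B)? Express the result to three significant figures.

Eᵢ/kT = 0.48077, 2.8846.
Z = Σ gᵢe^(−Eᵢ/kT) = 1·e^(−0.48077) + 3·e^(−2.8846) = 0.61831 + 0.16763 = 0.78594.
⟨E⟩ = Σ EᵢPᵢ = 2.0664 ε.
S/k_B = ln Z + ⟨E⟩/kT = ln(0.78594) + 2.0664/2.08 = -0.24087 + 0.99346 = 0.753.

0.753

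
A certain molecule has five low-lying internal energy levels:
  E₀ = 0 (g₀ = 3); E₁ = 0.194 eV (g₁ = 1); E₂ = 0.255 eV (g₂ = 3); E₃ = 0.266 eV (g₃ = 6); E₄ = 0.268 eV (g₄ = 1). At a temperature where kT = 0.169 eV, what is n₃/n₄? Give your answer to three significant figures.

6.07

n₃/n₄ = (g₃/g₄) exp[−(E₃−E₄)/kT] = (6/1) × exp(−(-0.002 eV)/(0.169 eV)) = (6/1) × exp(0.011834) = 6.07.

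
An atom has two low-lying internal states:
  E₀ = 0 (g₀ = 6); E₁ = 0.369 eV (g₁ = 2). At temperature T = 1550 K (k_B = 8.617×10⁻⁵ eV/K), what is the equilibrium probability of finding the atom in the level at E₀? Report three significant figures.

0.979

k_BT = 8.617×10⁻⁵ × 1550 K = 0.13356 eV.
Eᵢ/kT = 0, 2.7628.
Z = Σ gᵢe^(−Eᵢ/kT) = 6·e^(−0) + 2·e^(−2.7628) = 6.0000 + 0.12623 = 6.1262.
P₀ = g₀ e^(−E₀/kT) / Z = 6.0000/6.1262 = 0.979.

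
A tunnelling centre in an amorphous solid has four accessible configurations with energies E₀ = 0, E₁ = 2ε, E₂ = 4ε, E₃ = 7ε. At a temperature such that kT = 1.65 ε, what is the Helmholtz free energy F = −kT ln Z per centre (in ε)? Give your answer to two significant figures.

Eᵢ/kT = 0, 1.212, 2.424, 4.242.
Z = Σ e^(−Eᵢ/kT) = e^(−0) + e^(−1.212) + e^(−2.424) + e^(−4.242) = 1.000 + 0.2976 + 0.08857 + 0.01438 = 1.401.
F = −kT ln Z = −1.65 × ln(1.401) = −1.65 × 0.3372 = -0.56 ε.

-0.56 ε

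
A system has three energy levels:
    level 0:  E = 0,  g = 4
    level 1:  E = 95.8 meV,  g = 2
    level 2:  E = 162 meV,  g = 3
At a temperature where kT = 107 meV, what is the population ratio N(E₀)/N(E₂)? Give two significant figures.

6.1

n₀/n₂ = (g₀/g₂) exp[−(E₀−E₂)/kT] = (4/3) × exp(−(-162 meV)/(107 meV)) = (4/3) × exp(1.514) = 6.1.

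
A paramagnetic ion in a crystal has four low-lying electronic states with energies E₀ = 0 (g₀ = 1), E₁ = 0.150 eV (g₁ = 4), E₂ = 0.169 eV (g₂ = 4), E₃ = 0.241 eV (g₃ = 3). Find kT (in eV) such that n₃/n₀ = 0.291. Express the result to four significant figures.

0.1033 eV

n₃/n₀ = (g₃/g₀) exp[−(E₃−E₀)/kT] = 0.291.
⇒ (E₃−E₀)/kT = ln((3/1)/0.291) = ln(10.3093) = 2.33305.
kT = 0.241 eV / 2.33305 = 0.1033 eV.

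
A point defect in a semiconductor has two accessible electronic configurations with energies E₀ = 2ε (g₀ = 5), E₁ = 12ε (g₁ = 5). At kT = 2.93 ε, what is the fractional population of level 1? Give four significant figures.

Eᵢ/kT = 0.682594, 4.09556.
Z = Σ gᵢe^(−Eᵢ/kT) = 5·e^(−0.682594) + 5·e^(−4.09556) = 2.52652 + 0.0832321 = 2.60975.
P₁ = g₁ e^(−E₁/kT) / Z = 0.0832321/2.60975 = 0.03189.

0.03189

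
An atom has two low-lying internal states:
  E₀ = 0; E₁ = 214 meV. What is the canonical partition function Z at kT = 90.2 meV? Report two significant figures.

Eᵢ/kT = 0, 2.373.
Z = Σ e^(−Eᵢ/kT) = e^(−0) + e^(−2.373) = 1.000 + 0.09320 = 1.093.

Z = 1.1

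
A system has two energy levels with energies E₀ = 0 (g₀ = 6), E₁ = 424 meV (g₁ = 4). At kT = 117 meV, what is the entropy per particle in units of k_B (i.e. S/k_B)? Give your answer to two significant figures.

Eᵢ/kT = 0, 3.624.
Z = Σ gᵢe^(−Eᵢ/kT) = 6·e^(−0) + 4·e^(−3.624) = 6.000 + 0.1067 = 6.107.
⟨E⟩ = Σ EᵢPᵢ = 7.408 meV.
S/k_B = ln Z + ⟨E⟩/kT = ln(6.107) + 7.408/117 = 1.809 + 0.06332 = 1.9.

1.9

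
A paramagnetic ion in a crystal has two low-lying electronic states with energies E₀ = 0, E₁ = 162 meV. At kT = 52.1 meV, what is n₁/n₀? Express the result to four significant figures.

0.04463

n₁/n₀ = exp[−(E₁−E₀)/kT] = exp(−(162 meV)/(52.1 meV)) = exp(-3.10940) = 0.04463.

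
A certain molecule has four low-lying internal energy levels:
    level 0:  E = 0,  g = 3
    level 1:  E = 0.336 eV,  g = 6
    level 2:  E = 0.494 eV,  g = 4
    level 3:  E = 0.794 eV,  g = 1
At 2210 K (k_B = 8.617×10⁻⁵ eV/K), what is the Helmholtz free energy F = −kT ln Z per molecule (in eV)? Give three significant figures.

-0.280 eV

k_BT = 8.617×10⁻⁵ × 2210 K = 0.19044 eV.
Eᵢ/kT = 0, 1.7643, 2.5940, 4.1693.
Z = Σ gᵢe^(−Eᵢ/kT) = 3·e^(−0) + 6·e^(−1.7643) + 4·e^(−2.5940) + 1·e^(−4.1693) = 3.0000 + 1.0278 + 0.29888 + 0.015463 = 4.3421.
F = −kT ln Z = −0.19044 × ln(4.3421) = −0.19044 × 1.4684 = -0.280 eV.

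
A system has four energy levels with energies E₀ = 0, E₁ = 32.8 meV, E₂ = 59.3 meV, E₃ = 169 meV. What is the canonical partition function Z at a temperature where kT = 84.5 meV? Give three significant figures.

Z = 2.31

Eᵢ/kT = 0, 0.38817, 0.70178, 2.0000.
Z = Σ e^(−Eᵢ/kT) = e^(−0) + e^(−0.38817) + e^(−0.70178) + e^(−2.0000) = 1.0000 + 0.67830 + 0.49570 + 0.13534 = 2.3093.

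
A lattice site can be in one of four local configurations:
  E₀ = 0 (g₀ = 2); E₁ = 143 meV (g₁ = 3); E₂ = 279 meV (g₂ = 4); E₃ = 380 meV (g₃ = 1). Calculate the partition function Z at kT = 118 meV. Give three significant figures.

Z = 3.31

Eᵢ/kT = 0, 1.2119, 2.3644, 3.2203.
Z = Σ gᵢe^(−Eᵢ/kT) = 2·e^(−0) + 3·e^(−1.2119) + 4·e^(−2.3644) + 1·e^(−3.2203) = 2.0000 + 0.89289 + 0.37602 + 0.039943 = 3.3089.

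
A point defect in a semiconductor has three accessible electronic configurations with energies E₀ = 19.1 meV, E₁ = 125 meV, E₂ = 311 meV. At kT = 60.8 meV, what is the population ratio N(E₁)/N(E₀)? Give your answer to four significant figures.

n₁/n₀ = exp[−(E₁−E₀)/kT] = exp(−(105.9 meV)/(60.8 meV)) = exp(-1.74178) = 0.1752.

0.1752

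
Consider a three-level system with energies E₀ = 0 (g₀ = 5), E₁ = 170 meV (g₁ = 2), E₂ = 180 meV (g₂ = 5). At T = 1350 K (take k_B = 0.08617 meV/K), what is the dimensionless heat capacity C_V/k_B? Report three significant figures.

0.415

k_BT = 0.08617 × 1350 K = 116.33 meV.
Eᵢ/kT = 0, 1.4614, 1.5473.
Z = Σ gᵢe^(−Eᵢ/kT) = 5·e^(−0) + 2·e^(−1.4614) + 5·e^(−1.5473) = 5.0000 + 0.46382 + 1.0641 = 6.5279.
⟨E⟩ = 41.420 meV, ⟨E²⟩ = 7334.9 meV².
C_V/k_B = (⟨E²⟩ − ⟨E⟩²)/(kT)² = (7334.9 − 1715.6)/13533 = 0.415.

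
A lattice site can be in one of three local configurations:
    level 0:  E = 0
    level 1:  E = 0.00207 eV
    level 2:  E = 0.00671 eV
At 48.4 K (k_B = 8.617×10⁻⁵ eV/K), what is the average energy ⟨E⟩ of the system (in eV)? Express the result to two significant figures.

k_BT = 8.617×10⁻⁵ × 48.4 K = 0.004171 eV.
Eᵢ/kT = 0, 0.4963, 1.609.
Z = Σ e^(−Eᵢ/kT) = e^(−0) + e^(−0.4963) + e^(−1.609) = 1.000 + 0.6088 + 0.2001 = 1.809.
⟨E⟩ = Σ Eᵢ e^(−Eᵢ/kT) / Z = (0·1.000 + 0.00207·0.6088 + 0.00671·0.2001) / 1.809 = 0.0014 eV.

0.0014 eV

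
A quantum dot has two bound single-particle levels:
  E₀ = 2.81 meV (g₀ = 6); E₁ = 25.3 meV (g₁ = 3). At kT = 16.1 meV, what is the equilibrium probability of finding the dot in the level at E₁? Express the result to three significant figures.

Eᵢ/kT = 0.17453, 1.5714.
Z = Σ gᵢe^(−Eᵢ/kT) = 6·e^(−0.17453) + 3·e^(−1.5714) = 5.0391 + 0.62326 = 5.6624.
P₁ = g₁ e^(−E₁/kT) / Z = 0.62326/5.6624 = 0.110.

0.110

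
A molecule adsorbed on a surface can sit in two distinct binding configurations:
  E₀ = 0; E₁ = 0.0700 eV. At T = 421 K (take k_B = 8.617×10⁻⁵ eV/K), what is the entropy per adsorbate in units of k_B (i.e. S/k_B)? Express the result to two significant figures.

k_BT = 8.617×10⁻⁵ × 421 K = 0.03628 eV.
Eᵢ/kT = 0, 1.929.
Z = Σ e^(−Eᵢ/kT) = e^(−0) + e^(−1.929) = 1.000 + 0.1453 = 1.145.
⟨E⟩ = Σ EᵢPᵢ = 0.008883 eV.
S/k_B = ln Z + ⟨E⟩/kT = ln(1.145) + 0.008883/0.03628 = 0.1354 + 0.2448 = 0.38.

0.38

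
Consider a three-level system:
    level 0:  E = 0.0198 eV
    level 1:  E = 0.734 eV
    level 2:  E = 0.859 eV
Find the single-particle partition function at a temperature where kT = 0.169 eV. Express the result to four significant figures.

Z = 0.9086

Eᵢ/kT = 0.117160, 4.34320, 5.08284.
Z = Σ e^(−Eᵢ/kT) = e^(−0.117160) + e^(−4.34320) + e^(−5.08284) = 0.889443 + 0.0129949 + 0.00620227 = 0.908640.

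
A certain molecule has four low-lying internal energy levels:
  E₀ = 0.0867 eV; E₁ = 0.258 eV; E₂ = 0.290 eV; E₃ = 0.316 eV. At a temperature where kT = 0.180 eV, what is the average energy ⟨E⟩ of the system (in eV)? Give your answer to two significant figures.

0.19 eV

Eᵢ/kT = 0.4817, 1.433, 1.611, 1.756.
Z = Σ e^(−Eᵢ/kT) = e^(−0.4817) + e^(−1.433) + e^(−1.611) + e^(−1.756) = 0.6177 + 0.2386 + 0.1997 + 0.1727 = 1.229.
⟨E⟩ = Σ Eᵢ e^(−Eᵢ/kT) / Z = (0.0867·0.6177 + 0.258·0.2386 + 0.290·0.1997 + 0.316·0.1727) / 1.229 = 0.19 eV.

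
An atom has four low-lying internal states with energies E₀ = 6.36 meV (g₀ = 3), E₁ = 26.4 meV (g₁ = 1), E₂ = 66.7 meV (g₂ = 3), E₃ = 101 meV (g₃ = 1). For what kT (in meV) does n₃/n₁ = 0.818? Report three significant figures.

n₃/n₁ = (g₃/g₁) exp[−(E₃−E₁)/kT] = 0.818.
⇒ (E₃−E₁)/kT = ln((1/1)/0.818) = ln(1.2225) = 0.20090.
kT = 74.6 meV / 0.20090 = 371 meV.

371 meV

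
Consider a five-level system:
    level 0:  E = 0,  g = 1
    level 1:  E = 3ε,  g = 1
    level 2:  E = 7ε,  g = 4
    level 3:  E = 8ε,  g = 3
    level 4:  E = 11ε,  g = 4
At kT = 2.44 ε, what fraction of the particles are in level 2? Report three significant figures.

Eᵢ/kT = 0, 1.2295, 2.8689, 3.2787, 4.5082.
Z = Σ gᵢe^(−Eᵢ/kT) = 1·e^(−0) + 1·e^(−1.2295) + 4·e^(−2.8689) + 3·e^(−3.2787) + 4·e^(−4.5082) = 1.0000 + 0.29244 + 0.22705 + 0.11303 + 0.044073 = 1.6766.
P₂ = g₂ e^(−E₂/kT) / Z = 0.22705/1.6766 = 0.135.

0.135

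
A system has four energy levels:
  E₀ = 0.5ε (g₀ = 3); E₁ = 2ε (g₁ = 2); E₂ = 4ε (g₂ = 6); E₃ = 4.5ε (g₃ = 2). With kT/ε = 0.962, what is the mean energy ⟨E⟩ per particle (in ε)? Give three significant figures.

Eᵢ/kT = 0.51975, 2.0790, 4.1580, 4.6778.
Z = Σ gᵢe^(−Eᵢ/kT) = 3·e^(−0.51975) + 2·e^(−2.0790) + 6·e^(−4.1580) + 2·e^(−4.6778) = 1.7840 + 0.25011 + 0.093833 + 0.018599 = 2.1465.
⟨E⟩ = Σ Eᵢ gᵢe^(−Eᵢ/kT) / Z = (0.5·1.7840 + 2·0.25011 + 4·0.093833 + 4.5·0.018599) / 2.1465 = 0.862 ε.

0.862 ε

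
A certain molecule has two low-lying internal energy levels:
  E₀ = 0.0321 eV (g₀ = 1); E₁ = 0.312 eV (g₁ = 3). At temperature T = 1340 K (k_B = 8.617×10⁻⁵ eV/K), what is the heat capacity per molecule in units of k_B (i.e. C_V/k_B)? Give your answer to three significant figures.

k_BT = 8.617×10⁻⁵ × 1340 K = 0.11547 eV.
Eᵢ/kT = 0.27799, 2.7020.
Z = Σ gᵢe^(−Eᵢ/kT) = 1·e^(−0.27799) + 3·e^(−2.7020) = 0.75730 + 0.20121 = 0.95851.
⟨E⟩ = 0.090856 eV, ⟨E²⟩ = 0.021249 eV².
C_V/k_B = (⟨E²⟩ − ⟨E⟩²)/(kT)² = (0.021249 − 0.0082548)/0.013333 = 0.975.

0.975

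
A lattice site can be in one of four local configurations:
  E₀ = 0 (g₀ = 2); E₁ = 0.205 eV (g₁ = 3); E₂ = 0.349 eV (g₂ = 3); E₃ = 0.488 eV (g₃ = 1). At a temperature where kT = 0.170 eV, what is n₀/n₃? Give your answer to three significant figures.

n₀/n₃ = (g₀/g₃) exp[−(E₀−E₃)/kT] = (2/1) × exp(−(-0.488 eV)/(0.170 eV)) = (2/1) × exp(2.8706) = 35.3.

35.3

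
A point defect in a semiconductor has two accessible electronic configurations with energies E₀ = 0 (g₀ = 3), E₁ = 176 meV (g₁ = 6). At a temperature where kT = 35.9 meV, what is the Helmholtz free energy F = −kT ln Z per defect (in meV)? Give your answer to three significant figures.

Eᵢ/kT = 0, 4.9025.
Z = Σ gᵢe^(−Eᵢ/kT) = 3·e^(−0) + 6·e^(−4.9025) = 3.0000 + 0.044568 = 3.0446.
F = −kT ln Z = −35.9 × ln(3.0446) = −35.9 × 1.1134 = -40.0 meV.

-40.0 meV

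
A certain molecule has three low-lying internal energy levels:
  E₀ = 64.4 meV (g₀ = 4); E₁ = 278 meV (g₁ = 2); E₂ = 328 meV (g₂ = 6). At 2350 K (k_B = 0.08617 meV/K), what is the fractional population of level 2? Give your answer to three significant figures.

0.258

k_BT = 0.08617 × 2350 K = 202.50 meV.
Eᵢ/kT = 0.31802, 1.3728, 1.6198.
Z = Σ gᵢe^(−Eᵢ/kT) = 4·e^(−0.31802) + 2·e^(−1.3728) + 6·e^(−1.6198) = 2.9104 + 0.50679 + 1.1876 = 4.6048.
P₂ = g₂ e^(−E₂/kT) / Z = 1.1876/4.6048 = 0.258.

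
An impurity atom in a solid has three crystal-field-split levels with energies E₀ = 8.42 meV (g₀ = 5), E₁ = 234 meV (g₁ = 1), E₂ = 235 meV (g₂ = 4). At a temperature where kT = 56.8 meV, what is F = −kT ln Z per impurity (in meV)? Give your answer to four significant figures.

Eᵢ/kT = 0.148239, 4.11972, 4.13732.
Z = Σ gᵢe^(−Eᵢ/kT) = 5·e^(−0.148239) + 1·e^(−4.11972) + 4·e^(−4.13732) = 4.31113 + 0.0162491 + 0.0638623 = 4.39124.
F = −kT ln Z = −56.8 × ln(4.39124) = −56.8 × 1.47961 = -84.04 meV.

-84.04 meV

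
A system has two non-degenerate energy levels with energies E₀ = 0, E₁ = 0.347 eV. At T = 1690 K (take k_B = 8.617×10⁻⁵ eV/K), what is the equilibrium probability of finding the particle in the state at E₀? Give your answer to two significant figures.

0.92

k_BT = 8.617×10⁻⁵ × 1690 K = 0.1456 eV.
Eᵢ/kT = 0, 2.383.
Z = Σ e^(−Eᵢ/kT) = e^(−0) + e^(−2.383) = 1.000 + 0.09227 = 1.092.
P₀ = e^(−E₀/kT) / Z = 1.000/1.092 = 0.92.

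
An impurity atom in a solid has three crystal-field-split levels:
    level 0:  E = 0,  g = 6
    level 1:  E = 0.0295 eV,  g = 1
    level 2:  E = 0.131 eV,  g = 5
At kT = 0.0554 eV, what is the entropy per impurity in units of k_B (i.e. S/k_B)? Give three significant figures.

Eᵢ/kT = 0, 0.53249, 2.3646.
Z = Σ gᵢe^(−Eᵢ/kT) = 6·e^(−0) + 1·e^(−0.53249) + 5·e^(−2.3646) = 6.0000 + 0.58714 + 0.46993 = 7.0571.
⟨E⟩ = Σ EᵢPᵢ = 0.011178 eV.
S/k_B = ln Z + ⟨E⟩/kT = ln(7.0571) + 0.011178/0.0554 = 1.9540 + 0.20177 = 2.16.

2.16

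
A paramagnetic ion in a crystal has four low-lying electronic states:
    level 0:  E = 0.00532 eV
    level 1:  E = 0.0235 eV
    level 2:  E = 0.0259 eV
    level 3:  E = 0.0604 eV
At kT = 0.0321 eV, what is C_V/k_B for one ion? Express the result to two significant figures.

Eᵢ/kT = 0.1657, 0.7321, 0.8069, 1.882.
Z = Σ e^(−Eᵢ/kT) = e^(−0.1657) + e^(−0.7321) + e^(−0.8069) + e^(−1.882) = 0.8473 + 0.4809 + 0.4462 + 0.1523 = 1.927.
⟨E⟩ = 0.01897 eV, ⟨E²⟩ = 0.0005939 eV².
C_V/k_B = (⟨E²⟩ − ⟨E⟩²)/(kT)² = (0.0005939 − 0.0003599)/0.001030 = 0.23.

0.23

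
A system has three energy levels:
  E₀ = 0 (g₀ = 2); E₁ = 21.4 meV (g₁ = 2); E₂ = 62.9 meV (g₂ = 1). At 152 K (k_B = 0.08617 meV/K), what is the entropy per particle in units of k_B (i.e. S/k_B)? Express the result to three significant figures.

1.16

k_BT = 0.08617 × 152 K = 13.098 meV.
Eᵢ/kT = 0, 1.6338, 4.8023.
Z = Σ gᵢe^(−Eᵢ/kT) = 2·e^(−0) + 2·e^(−1.6338) + 1·e^(−4.8023) = 2.0000 + 0.39037 + 0.0082108 = 2.3986.
⟨E⟩ = Σ EᵢPᵢ = 3.6981 meV.
S/k_B = ln Z + ⟨E⟩/kT = ln(2.3986) + 3.6981/13.098 = 0.87489 + 0.28234 = 1.16.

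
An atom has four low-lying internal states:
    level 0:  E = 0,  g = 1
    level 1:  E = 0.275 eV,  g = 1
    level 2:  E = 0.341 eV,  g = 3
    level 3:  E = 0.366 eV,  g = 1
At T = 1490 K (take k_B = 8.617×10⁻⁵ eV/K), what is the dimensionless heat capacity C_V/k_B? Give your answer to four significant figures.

1.304

k_BT = 8.617×10⁻⁵ × 1490 K = 0.128393 eV.
Eᵢ/kT = 0, 2.14186, 2.65591, 2.85062.
Z = Σ gᵢe^(−Eᵢ/kT) = 1·e^(−0) + 1·e^(−2.14186) + 3·e^(−2.65591) + 1·e^(−2.85062) = 1.00000 + 0.117436 + 0.210705 + 0.0578085 = 1.38595.
⟨E⟩ = 0.0904096 eV, ⟨E²⟩ = 0.0296734 eV².
C_V/k_B = (⟨E²⟩ − ⟨E⟩²)/(kT)² = (0.0296734 − 0.00817390)/0.0164848 = 1.304.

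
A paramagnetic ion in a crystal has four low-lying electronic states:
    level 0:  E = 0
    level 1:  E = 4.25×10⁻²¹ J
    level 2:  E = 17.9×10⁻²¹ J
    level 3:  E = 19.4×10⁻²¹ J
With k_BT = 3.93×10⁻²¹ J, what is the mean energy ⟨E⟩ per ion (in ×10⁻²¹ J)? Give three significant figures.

Eᵢ/kT = 0, 1.0814, 4.5547, 4.9364.
Z = Σ e^(−Eᵢ/kT) = e^(−0) + e^(−1.0814) + e^(−4.5547) + e^(−4.9364) = 1.0000 + 0.33912 + 0.010518 + 0.0071804 = 1.3568.
⟨E⟩ = Σ Eᵢ e^(−Eᵢ/kT) / Z = (0·1.0000 + 4.25·0.33912 + 17.9·0.010518 + 19.4·0.0071804) / 1.3568 = 1.30 ×10⁻²¹ J.

1.30 ×10⁻²¹ J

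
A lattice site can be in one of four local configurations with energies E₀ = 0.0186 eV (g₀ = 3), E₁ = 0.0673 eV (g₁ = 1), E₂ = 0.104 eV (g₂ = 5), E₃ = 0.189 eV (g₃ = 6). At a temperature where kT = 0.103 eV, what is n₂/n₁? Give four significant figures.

3.501

n₂/n₁ = (g₂/g₁) exp[−(E₂−E₁)/kT] = (5/1) × exp(−(0.0367 eV)/(0.103 eV)) = (5/1) × exp(-0.356311) = 3.501.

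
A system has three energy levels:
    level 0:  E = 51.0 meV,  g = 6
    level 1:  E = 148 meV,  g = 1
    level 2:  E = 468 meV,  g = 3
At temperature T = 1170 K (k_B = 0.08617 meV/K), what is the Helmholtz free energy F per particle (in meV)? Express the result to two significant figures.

-140 meV

k_BT = 0.08617 × 1170 K = 100.8 meV.
Eᵢ/kT = 0.5060, 1.468, 4.643.
Z = Σ gᵢe^(−Eᵢ/kT) = 6·e^(−0.5060) + 1·e^(−1.468) + 3·e^(−4.643) = 3.617 + 0.2304 + 0.02889 = 3.876.
F = −kT ln Z = −100.8 × ln(3.876) = −100.8 × 1.355 = -140 meV.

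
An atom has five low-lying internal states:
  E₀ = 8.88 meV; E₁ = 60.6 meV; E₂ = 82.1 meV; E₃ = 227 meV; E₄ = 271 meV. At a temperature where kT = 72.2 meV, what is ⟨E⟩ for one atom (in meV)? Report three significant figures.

Eᵢ/kT = 0.12299, 0.83934, 1.1371, 3.1440, 3.7535.
Z = Σ e^(−Eᵢ/kT) = e^(−0.12299) + e^(−0.83934) + e^(−1.1371) + e^(−3.1440) + e^(−3.7535) = 0.88427 + 0.43200 + 0.32075 + 0.043110 + 0.023436 = 1.7036.
⟨E⟩ = Σ Eᵢ e^(−Eᵢ/kT) / Z = (8.88·0.88427 + 60.6·0.43200 + 82.1·0.32075 + 227·0.043110 + 271·0.023436) / 1.7036 = 44.9 meV.

44.9 meV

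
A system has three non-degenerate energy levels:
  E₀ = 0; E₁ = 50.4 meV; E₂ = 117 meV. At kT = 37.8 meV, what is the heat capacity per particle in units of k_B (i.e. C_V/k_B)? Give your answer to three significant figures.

0.548

Eᵢ/kT = 0, 1.3333, 3.0952.
Z = Σ e^(−Eᵢ/kT) = e^(−0) + e^(−1.3333) + e^(−3.0952) = 1.0000 + 0.26361 + 0.045266 = 1.3089.
⟨E⟩ = 14.197 meV, ⟨E²⟩ = 984.99 meV².
C_V/k_B = (⟨E²⟩ − ⟨E⟩²)/(kT)² = (984.99 − 201.55)/1428.8 = 0.548.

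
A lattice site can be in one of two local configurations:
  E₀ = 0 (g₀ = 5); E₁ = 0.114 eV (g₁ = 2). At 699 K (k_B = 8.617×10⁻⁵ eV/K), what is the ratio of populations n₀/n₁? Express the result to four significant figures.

k_BT = 8.617×10⁻⁵ × 699 K = 0.0602328 eV.
n₀/n₁ = (g₀/g₁) exp[−(E₀−E₁)/kT] = (5/2) × exp(−(-0.114 eV)/(0.0602328 eV)) = (5/2) × exp(1.89266) = 16.59.

16.59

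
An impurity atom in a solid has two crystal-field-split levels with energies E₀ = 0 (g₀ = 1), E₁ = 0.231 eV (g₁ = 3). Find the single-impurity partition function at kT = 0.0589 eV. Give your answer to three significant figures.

Eᵢ/kT = 0, 3.9219.
Z = Σ gᵢe^(−Eᵢ/kT) = 1·e^(−0) + 3·e^(−3.9219) = 1.0000 + 0.059410 = 1.0594.

Z = 1.06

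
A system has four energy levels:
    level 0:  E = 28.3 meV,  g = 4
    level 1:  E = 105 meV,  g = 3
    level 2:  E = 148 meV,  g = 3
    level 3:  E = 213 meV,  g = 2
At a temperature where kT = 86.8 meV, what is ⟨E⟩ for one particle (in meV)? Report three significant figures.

Eᵢ/kT = 0.32604, 1.2097, 1.7051, 2.4539.
Z = Σ gᵢe^(−Eᵢ/kT) = 4·e^(−0.32604) + 3·e^(−1.2097) + 3·e^(−1.7051) + 2·e^(−2.4539) = 2.8871 + 0.89486 + 0.54526 + 0.17192 = 4.4991.
⟨E⟩ = Σ Eᵢ gᵢe^(−Eᵢ/kT) / Z = (28.3·2.8871 + 105·0.89486 + 148·0.54526 + 213·0.17192) / 4.4991 = 65.1 meV.

65.1 meV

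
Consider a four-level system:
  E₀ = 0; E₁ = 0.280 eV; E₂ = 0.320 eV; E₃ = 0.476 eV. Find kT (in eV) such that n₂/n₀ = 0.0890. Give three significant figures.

n₂/n₀ = exp[−(E₂−E₀)/kT] = 0.0890.
⇒ (E₂−E₀)/kT = ln(1/0.0890) = ln(11.236) = 2.4191.
kT = 0.320 eV / 2.4191 = 0.132 eV.

0.132 eV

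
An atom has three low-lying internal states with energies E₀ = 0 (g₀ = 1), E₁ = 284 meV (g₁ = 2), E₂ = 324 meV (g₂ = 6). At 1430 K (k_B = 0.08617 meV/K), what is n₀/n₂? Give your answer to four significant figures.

k_BT = 0.08617 × 1430 K = 123.223 meV.
n₀/n₂ = (g₀/g₂) exp[−(E₀−E₂)/kT] = (1/6) × exp(−(-324 meV)/(123.223 meV)) = (1/6) × exp(2.62938) = 2.311.

2.311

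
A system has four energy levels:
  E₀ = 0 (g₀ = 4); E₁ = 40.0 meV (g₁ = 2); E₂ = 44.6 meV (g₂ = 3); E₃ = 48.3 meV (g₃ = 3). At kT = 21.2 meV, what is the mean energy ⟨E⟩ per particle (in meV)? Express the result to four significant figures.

Eᵢ/kT = 0, 1.88679, 2.10377, 2.27830.
Z = Σ gᵢe^(−Eᵢ/kT) = 4·e^(−0) + 2·e^(−1.88679) + 3·e^(−2.10377) + 3·e^(−2.27830) = 4.00000 + 0.303115 + 0.365987 + 0.307375 = 4.97648.
⟨E⟩ = Σ Eᵢ gᵢe^(−Eᵢ/kT) / Z = (0·4.00000 + 40.0·0.303115 + 44.6·0.365987 + 48.3·0.307375) / 4.97648 = 8.700 meV.

8.700 meV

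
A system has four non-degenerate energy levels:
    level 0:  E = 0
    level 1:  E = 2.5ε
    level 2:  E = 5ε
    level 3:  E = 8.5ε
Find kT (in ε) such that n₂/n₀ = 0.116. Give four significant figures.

n₂/n₀ = exp[−(E₂−E₀)/kT] = 0.116.
⇒ (E₂−E₀)/kT = ln(1/0.116) = ln(8.62069) = 2.15417.
kT = 5ε / 2.15417 = 2.321 ε.

2.321 ε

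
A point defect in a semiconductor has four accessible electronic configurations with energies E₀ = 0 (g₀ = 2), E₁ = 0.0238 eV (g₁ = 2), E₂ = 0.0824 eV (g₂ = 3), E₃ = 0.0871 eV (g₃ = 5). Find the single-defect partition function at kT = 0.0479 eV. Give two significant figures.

Eᵢ/kT = 0, 0.4969, 1.720, 1.818.
Z = Σ gᵢe^(−Eᵢ/kT) = 2·e^(−0) + 2·e^(−0.4969) + 3·e^(−1.720) + 5·e^(−1.818) = 2.000 + 1.217 + 0.5372 + 0.8118 = 4.566.

Z = 4.6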